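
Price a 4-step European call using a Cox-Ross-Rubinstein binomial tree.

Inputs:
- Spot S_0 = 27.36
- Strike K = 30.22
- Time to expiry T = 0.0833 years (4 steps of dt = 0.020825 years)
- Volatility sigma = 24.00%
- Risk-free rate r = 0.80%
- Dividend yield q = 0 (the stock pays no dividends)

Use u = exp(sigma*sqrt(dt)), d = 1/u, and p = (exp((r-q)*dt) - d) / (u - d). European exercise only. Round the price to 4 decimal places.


dt = T/N = 0.020825
u = exp(sigma*sqrt(dt)) = 1.035241; d = 1/u = 0.965959
p = (exp((r-q)*dt) - d) / (u - d) = 0.493747
Discount per step: exp(-r*dt) = 0.999833
Stock lattice S(k, i) with i counting down-moves:
  k=0: S(0,0) = 27.3600
  k=1: S(1,0) = 28.3242; S(1,1) = 26.4286
  k=2: S(2,0) = 29.3224; S(2,1) = 27.3600; S(2,2) = 25.5290
  k=3: S(3,0) = 30.3557; S(3,1) = 28.3242; S(3,2) = 26.4286; S(3,3) = 24.6599
  k=4: S(4,0) = 31.4255; S(4,1) = 29.3224; S(4,2) = 27.3600; S(4,3) = 25.5290; S(4,4) = 23.8205
Terminal payoffs V(N, i) = max(S_T - K, 0):
  V(4,0) = 1.205462; V(4,1) = 0.000000; V(4,2) = 0.000000; V(4,3) = 0.000000; V(4,4) = 0.000000
Backward induction: V(k, i) = exp(-r*dt) * [p * V(k+1, i) + (1-p) * V(k+1, i+1)].
  V(3,0) = exp(-r*dt) * [p*1.205462 + (1-p)*0.000000] = 0.595094
  V(3,1) = exp(-r*dt) * [p*0.000000 + (1-p)*0.000000] = 0.000000
  V(3,2) = exp(-r*dt) * [p*0.000000 + (1-p)*0.000000] = 0.000000
  V(3,3) = exp(-r*dt) * [p*0.000000 + (1-p)*0.000000] = 0.000000
  V(2,0) = exp(-r*dt) * [p*0.595094 + (1-p)*0.000000] = 0.293777
  V(2,1) = exp(-r*dt) * [p*0.000000 + (1-p)*0.000000] = 0.000000
  V(2,2) = exp(-r*dt) * [p*0.000000 + (1-p)*0.000000] = 0.000000
  V(1,0) = exp(-r*dt) * [p*0.293777 + (1-p)*0.000000] = 0.145027
  V(1,1) = exp(-r*dt) * [p*0.000000 + (1-p)*0.000000] = 0.000000
  V(0,0) = exp(-r*dt) * [p*0.145027 + (1-p)*0.000000] = 0.071595

Answer: Price = V(0,0) = 0.0716


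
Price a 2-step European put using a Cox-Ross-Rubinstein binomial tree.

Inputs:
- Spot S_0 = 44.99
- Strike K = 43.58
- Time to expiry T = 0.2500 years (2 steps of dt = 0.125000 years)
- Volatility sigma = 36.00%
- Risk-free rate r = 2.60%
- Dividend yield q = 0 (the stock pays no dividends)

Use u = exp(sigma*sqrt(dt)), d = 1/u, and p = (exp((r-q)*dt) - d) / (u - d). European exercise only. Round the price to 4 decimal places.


Answer: Price = V(0,0) = 2.3288

Derivation:
dt = T/N = 0.125000
u = exp(sigma*sqrt(dt)) = 1.135734; d = 1/u = 0.880488
p = (exp((r-q)*dt) - d) / (u - d) = 0.480977
Discount per step: exp(-r*dt) = 0.996755
Stock lattice S(k, i) with i counting down-moves:
  k=0: S(0,0) = 44.9900
  k=1: S(1,0) = 51.0967; S(1,1) = 39.6131
  k=2: S(2,0) = 58.0322; S(2,1) = 44.9900; S(2,2) = 34.8789
Terminal payoffs V(N, i) = max(K - S_T, 0):
  V(2,0) = 0.000000; V(2,1) = 0.000000; V(2,2) = 8.701109
Backward induction: V(k, i) = exp(-r*dt) * [p * V(k+1, i) + (1-p) * V(k+1, i+1)].
  V(1,0) = exp(-r*dt) * [p*0.000000 + (1-p)*0.000000] = 0.000000
  V(1,1) = exp(-r*dt) * [p*0.000000 + (1-p)*8.701109] = 4.501426
  V(0,0) = exp(-r*dt) * [p*0.000000 + (1-p)*4.501426] = 2.328765


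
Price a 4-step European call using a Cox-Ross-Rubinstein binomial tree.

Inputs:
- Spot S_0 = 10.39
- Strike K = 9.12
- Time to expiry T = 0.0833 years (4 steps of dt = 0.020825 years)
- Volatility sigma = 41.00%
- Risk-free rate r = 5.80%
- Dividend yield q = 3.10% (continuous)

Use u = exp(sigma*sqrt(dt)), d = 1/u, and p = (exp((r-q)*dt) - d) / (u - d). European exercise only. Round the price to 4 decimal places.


Answer: Price = V(0,0) = 1.3491

Derivation:
dt = T/N = 0.020825
u = exp(sigma*sqrt(dt)) = 1.060952; d = 1/u = 0.942550
p = (exp((r-q)*dt) - d) / (u - d) = 0.489963
Discount per step: exp(-r*dt) = 0.998793
Stock lattice S(k, i) with i counting down-moves:
  k=0: S(0,0) = 10.3900
  k=1: S(1,0) = 11.0233; S(1,1) = 9.7931
  k=2: S(2,0) = 11.6952; S(2,1) = 10.3900; S(2,2) = 9.2305
  k=3: S(3,0) = 12.4080; S(3,1) = 11.0233; S(3,2) = 9.7931; S(3,3) = 8.7002
  k=4: S(4,0) = 13.1643; S(4,1) = 11.6952; S(4,2) = 10.3900; S(4,3) = 9.2305; S(4,4) = 8.2004
Terminal payoffs V(N, i) = max(S_T - K, 0):
  V(4,0) = 4.044319; V(4,1) = 2.575182; V(4,2) = 1.270000; V(4,3) = 0.110477; V(4,4) = 0.000000
Backward induction: V(k, i) = exp(-r*dt) * [p * V(k+1, i) + (1-p) * V(k+1, i+1)].
  V(3,0) = exp(-r*dt) * [p*4.044319 + (1-p)*2.575182] = 3.291027
  V(3,1) = exp(-r*dt) * [p*2.575182 + (1-p)*1.270000] = 1.907186
  V(3,2) = exp(-r*dt) * [p*1.270000 + (1-p)*0.110477] = 0.677781
  V(3,3) = exp(-r*dt) * [p*0.110477 + (1-p)*0.000000] = 0.054064
  V(2,0) = exp(-r*dt) * [p*3.291027 + (1-p)*1.907186] = 2.582096
  V(2,1) = exp(-r*dt) * [p*1.907186 + (1-p)*0.677781] = 1.278598
  V(2,2) = exp(-r*dt) * [p*0.677781 + (1-p)*0.054064] = 0.359228
  V(1,0) = exp(-r*dt) * [p*2.582096 + (1-p)*1.278598] = 1.914949
  V(1,1) = exp(-r*dt) * [p*1.278598 + (1-p)*0.359228] = 0.808708
  V(0,0) = exp(-r*dt) * [p*1.914949 + (1-p)*0.808708] = 1.349095


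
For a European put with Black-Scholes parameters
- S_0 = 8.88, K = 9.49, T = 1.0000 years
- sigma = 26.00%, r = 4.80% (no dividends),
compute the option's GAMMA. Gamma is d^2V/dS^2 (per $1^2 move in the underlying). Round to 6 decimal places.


d1 = 0.0590882476; d2 = -0.2009117524
phi(d1) = 0.3982464502; exp(-qT) = 1.0000000000; exp(-rT) = 0.9531337871
Gamma = exp(-qT) * phi(d1) / (S * sigma * sqrt(T)) = 1.0000000000 * 0.3982464502 / (8.8800 * 0.2600 * 1.0000000000) = 0.172491

Answer: Gamma = 0.172491


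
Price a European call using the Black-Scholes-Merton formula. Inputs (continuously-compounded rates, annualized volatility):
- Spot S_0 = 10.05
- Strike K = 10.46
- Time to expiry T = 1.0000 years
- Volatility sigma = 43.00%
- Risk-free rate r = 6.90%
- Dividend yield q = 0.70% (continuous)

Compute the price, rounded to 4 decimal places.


Answer: Price = 1.7912

Derivation:
d1 = (ln(S/K) + (r - q + 0.5*sigma^2) * T) / (sigma * sqrt(T)) = 0.26619576
d2 = d1 - sigma * sqrt(T) = -0.16380424
exp(-rT) = 0.93332668; exp(-qT) = 0.99302444
C = S_0 * exp(-qT) * N(d1) - K * exp(-rT) * N(d2)
N(d1) = 0.60495578; N(d2) = 0.43494263
C = 10.0500 * 0.99302444 * 0.60495578 - 10.4600 * 0.93332668 * 0.43494263 = 1.7912


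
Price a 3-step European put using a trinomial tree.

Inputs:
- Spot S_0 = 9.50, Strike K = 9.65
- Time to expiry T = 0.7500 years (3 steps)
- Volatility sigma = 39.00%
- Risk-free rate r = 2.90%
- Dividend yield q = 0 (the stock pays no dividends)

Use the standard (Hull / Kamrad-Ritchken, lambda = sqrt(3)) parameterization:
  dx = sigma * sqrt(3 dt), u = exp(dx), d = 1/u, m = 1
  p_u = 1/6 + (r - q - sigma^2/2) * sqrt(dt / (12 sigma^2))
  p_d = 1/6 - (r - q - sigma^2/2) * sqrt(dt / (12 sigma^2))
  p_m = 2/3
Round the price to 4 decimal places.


dt = T/N = 0.250000; dx = sigma*sqrt(3*dt) = 0.337750
u = exp(dx) = 1.401790; d = 1/u = 0.713374
p_u = 0.149254, p_m = 0.666667, p_d = 0.184080
Discount per step: exp(-r*dt) = 0.992776
Stock lattice S(k, j) with j the centered position index:
  k=0: S(0,+0) = 9.5000
  k=1: S(1,-1) = 6.7770; S(1,+0) = 9.5000; S(1,+1) = 13.3170
  k=2: S(2,-2) = 4.8346; S(2,-1) = 6.7770; S(2,+0) = 9.5000; S(2,+1) = 13.3170; S(2,+2) = 18.6676
  k=3: S(3,-3) = 3.4489; S(3,-2) = 4.8346; S(3,-1) = 6.7770; S(3,+0) = 9.5000; S(3,+1) = 13.3170; S(3,+2) = 18.6676; S(3,+3) = 26.1681
Terminal payoffs V(N, j) = max(K - S_T, 0):
  V(3,-3) = 6.201146; V(3,-2) = 4.815431; V(3,-1) = 2.872950; V(3,+0) = 0.150000; V(3,+1) = 0.000000; V(3,+2) = 0.000000; V(3,+3) = 0.000000
Backward induction: V(k, j) = exp(-r*dt) * [p_u * V(k+1, j+1) + p_m * V(k+1, j) + p_d * V(k+1, j-1)]
  V(2,-2) = exp(-r*dt) * [p_u*2.872950 + p_m*4.815431 + p_d*6.201146] = 4.746057
  V(2,-1) = exp(-r*dt) * [p_u*0.150000 + p_m*2.872950 + p_d*4.815431] = 2.803710
  V(2,+0) = exp(-r*dt) * [p_u*0.000000 + p_m*0.150000 + p_d*2.872950] = 0.624309
  V(2,+1) = exp(-r*dt) * [p_u*0.000000 + p_m*0.000000 + p_d*0.150000] = 0.027412
  V(2,+2) = exp(-r*dt) * [p_u*0.000000 + p_m*0.000000 + p_d*0.000000] = 0.000000
  V(1,-1) = exp(-r*dt) * [p_u*0.624309 + p_m*2.803710 + p_d*4.746057] = 2.815487
  V(1,+0) = exp(-r*dt) * [p_u*0.027412 + p_m*0.624309 + p_d*2.803710] = 0.929639
  V(1,+1) = exp(-r*dt) * [p_u*0.000000 + p_m*0.027412 + p_d*0.624309] = 0.132235
  V(0,+0) = exp(-r*dt) * [p_u*0.132235 + p_m*0.929639 + p_d*2.815487] = 1.149407

Answer: Price = V(0,0) = 1.1494


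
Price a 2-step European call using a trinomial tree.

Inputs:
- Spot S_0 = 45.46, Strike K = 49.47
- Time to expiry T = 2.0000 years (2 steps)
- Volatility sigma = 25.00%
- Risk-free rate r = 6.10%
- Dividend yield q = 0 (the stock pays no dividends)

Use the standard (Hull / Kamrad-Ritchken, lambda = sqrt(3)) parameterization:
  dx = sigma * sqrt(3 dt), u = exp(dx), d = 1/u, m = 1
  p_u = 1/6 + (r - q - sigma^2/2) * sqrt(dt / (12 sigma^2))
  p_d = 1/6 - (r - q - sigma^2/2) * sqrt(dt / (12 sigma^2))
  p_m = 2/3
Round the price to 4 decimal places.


Answer: Price = V(0,0) = 6.9893

Derivation:
dt = T/N = 1.000000; dx = sigma*sqrt(3*dt) = 0.433013
u = exp(dx) = 1.541896; d = 1/u = 0.648552
p_u = 0.201019, p_m = 0.666667, p_d = 0.132314
Discount per step: exp(-r*dt) = 0.940823
Stock lattice S(k, j) with j the centered position index:
  k=0: S(0,+0) = 45.4600
  k=1: S(1,-1) = 29.4832; S(1,+0) = 45.4600; S(1,+1) = 70.0946
  k=2: S(2,-2) = 19.1214; S(2,-1) = 29.4832; S(2,+0) = 45.4600; S(2,+1) = 70.0946; S(2,+2) = 108.0785
Terminal payoffs V(N, j) = max(S_T - K, 0):
  V(2,-2) = 0.000000; V(2,-1) = 0.000000; V(2,+0) = 0.000000; V(2,+1) = 20.624583; V(2,+2) = 58.608544
Backward induction: V(k, j) = exp(-r*dt) * [p_u * V(k+1, j+1) + p_m * V(k+1, j) + p_d * V(k+1, j-1)]
  V(1,-1) = exp(-r*dt) * [p_u*0.000000 + p_m*0.000000 + p_d*0.000000] = 0.000000
  V(1,+0) = exp(-r*dt) * [p_u*20.624583 + p_m*0.000000 + p_d*0.000000] = 3.900590
  V(1,+1) = exp(-r*dt) * [p_u*58.608544 + p_m*20.624583 + p_d*0.000000] = 24.020303
  V(0,+0) = exp(-r*dt) * [p_u*24.020303 + p_m*3.900590 + p_d*0.000000] = 6.989311


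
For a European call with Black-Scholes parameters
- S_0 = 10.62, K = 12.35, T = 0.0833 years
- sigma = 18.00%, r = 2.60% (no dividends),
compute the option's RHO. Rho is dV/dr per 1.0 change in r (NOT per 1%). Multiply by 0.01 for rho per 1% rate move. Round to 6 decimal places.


Answer: Rho = 0.001982

Derivation:
d1 = -2.8373162385; d2 = -2.8892673693
phi(d1) = 0.0071251803; exp(-qT) = 1.0000000000; exp(-rT) = 0.9978365437
N(d2) = 0.0019307030
Rho = K*T*exp(-rT)*N(d2) = 12.3500 * 0.0833 * 0.9978365437 * 0.0019307030 = 0.001982


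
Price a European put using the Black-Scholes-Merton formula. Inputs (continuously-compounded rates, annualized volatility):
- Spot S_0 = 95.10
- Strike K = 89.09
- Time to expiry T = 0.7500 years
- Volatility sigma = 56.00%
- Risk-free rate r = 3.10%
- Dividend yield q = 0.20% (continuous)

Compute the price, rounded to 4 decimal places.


Answer: Price = 13.7522

Derivation:
d1 = (ln(S/K) + (r - q + 0.5*sigma^2) * T) / (sigma * sqrt(T)) = 0.42194381
d2 = d1 - sigma * sqrt(T) = -0.06303041
exp(-rT) = 0.97701820; exp(-qT) = 0.99850112
P = K * exp(-rT) * N(-d2) - S_0 * exp(-qT) * N(-d1)
N(-d1) = 0.33653301; N(-d2) = 0.52512886
P = 89.0900 * 0.97701820 * 0.52512886 - 95.1000 * 0.99850112 * 0.33653301 = 13.7522


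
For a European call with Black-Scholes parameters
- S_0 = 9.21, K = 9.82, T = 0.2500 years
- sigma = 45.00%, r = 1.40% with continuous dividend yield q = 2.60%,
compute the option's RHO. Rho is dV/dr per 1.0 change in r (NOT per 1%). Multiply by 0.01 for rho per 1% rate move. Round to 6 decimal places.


d1 = -0.1858612093; d2 = -0.4108612093
phi(d1) = 0.3921108385; exp(-qT) = 0.9935210793; exp(-rT) = 0.9965061179
N(d2) = 0.3405871538
Rho = K*T*exp(-rT)*N(d2) = 9.8200 * 0.2500 * 0.9965061179 * 0.3405871538 = 0.833220

Answer: Rho = 0.833220


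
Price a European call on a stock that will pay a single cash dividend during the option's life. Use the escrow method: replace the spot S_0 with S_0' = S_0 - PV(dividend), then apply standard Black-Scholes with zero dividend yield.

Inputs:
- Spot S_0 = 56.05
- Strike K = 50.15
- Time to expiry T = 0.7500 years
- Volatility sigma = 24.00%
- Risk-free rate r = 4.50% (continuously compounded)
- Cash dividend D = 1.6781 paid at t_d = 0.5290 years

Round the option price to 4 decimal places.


Answer: Price = 7.8570

Derivation:
PV(D) = D * exp(-r * t_d) = 1.6781 * 0.97647610 = 1.63862455
S_0' = S_0 - PV(D) = 56.0500 - 1.63862455 = 54.41137545
d1 = (ln(S_0'/K) + (r + sigma^2/2)*T) / (sigma*sqrt(T)) = 0.65868317
d2 = d1 - sigma*sqrt(T) = 0.45083707
exp(-rT) = 0.96681318
N(d1) = 0.74495038; N(d2) = 0.67394651
C = S_0' * N(d1) - K * exp(-rT) * N(d2) = 54.41137545 * 0.74495038 - 50.1500 * 0.96681318 * 0.67394651 = 7.8570


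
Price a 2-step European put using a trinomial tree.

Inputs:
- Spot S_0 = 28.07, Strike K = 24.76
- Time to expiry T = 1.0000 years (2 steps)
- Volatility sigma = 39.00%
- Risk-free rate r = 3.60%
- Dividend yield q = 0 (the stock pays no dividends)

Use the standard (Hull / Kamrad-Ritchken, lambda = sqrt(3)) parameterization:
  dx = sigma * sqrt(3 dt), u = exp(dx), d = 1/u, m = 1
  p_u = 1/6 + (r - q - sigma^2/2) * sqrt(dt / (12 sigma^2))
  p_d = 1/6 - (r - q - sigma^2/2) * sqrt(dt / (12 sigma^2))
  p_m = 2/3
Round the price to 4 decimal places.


Answer: Price = V(0,0) = 2.2478

Derivation:
dt = T/N = 0.500000; dx = sigma*sqrt(3*dt) = 0.477650
u = exp(dx) = 1.612282; d = 1/u = 0.620239
p_u = 0.145705, p_m = 0.666667, p_d = 0.187629
Discount per step: exp(-r*dt) = 0.982161
Stock lattice S(k, j) with j the centered position index:
  k=0: S(0,+0) = 28.0700
  k=1: S(1,-1) = 17.4101; S(1,+0) = 28.0700; S(1,+1) = 45.2568
  k=2: S(2,-2) = 10.7984; S(2,-1) = 17.4101; S(2,+0) = 28.0700; S(2,+1) = 45.2568; S(2,+2) = 72.9666
Terminal payoffs V(N, j) = max(K - S_T, 0):
  V(2,-2) = 13.961574; V(2,-1) = 7.349893; V(2,+0) = 0.000000; V(2,+1) = 0.000000; V(2,+2) = 0.000000
Backward induction: V(k, j) = exp(-r*dt) * [p_u * V(k+1, j+1) + p_m * V(k+1, j) + p_d * V(k+1, j-1)]
  V(1,-1) = exp(-r*dt) * [p_u*0.000000 + p_m*7.349893 + p_d*13.961574] = 7.385380
  V(1,+0) = exp(-r*dt) * [p_u*0.000000 + p_m*0.000000 + p_d*7.349893] = 1.354450
  V(1,+1) = exp(-r*dt) * [p_u*0.000000 + p_m*0.000000 + p_d*0.000000] = 0.000000
  V(0,+0) = exp(-r*dt) * [p_u*0.000000 + p_m*1.354450 + p_d*7.385380] = 2.247848


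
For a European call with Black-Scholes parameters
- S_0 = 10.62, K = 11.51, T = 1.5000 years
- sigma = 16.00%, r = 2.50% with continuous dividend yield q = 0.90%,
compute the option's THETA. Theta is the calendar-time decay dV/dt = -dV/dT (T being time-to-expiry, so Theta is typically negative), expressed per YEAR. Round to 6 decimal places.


Answer: Theta = -0.325019

Derivation:
d1 = -0.1902294500; d2 = -0.3861886294
phi(d1) = 0.3917888803; exp(-qT) = 0.9865907163; exp(-rT) = 0.9631944177
Theta = -S*exp(-qT)*phi(d1)*sigma/(2*sqrt(T)) - r*K*exp(-rT)*N(d2) + q*S*exp(-qT)*N(d1)
N(d1) = 0.4245646674; N(d2) = 0.3496784871; sqrt(T) = 1.2247448714
Term 1 = -10.6200 * 0.9865907163 * 0.3917888803 * 0.1600 / (2 * 1.2247448714) = -0.2681377769
Term 2 = -0.0250 * 11.5100 * 0.9631944177 * 0.3496784871 = -0.0969166075
Term 3 = 0.0090 * 10.6200 * 0.9865907163 * 0.4245646674 = 0.0400357436
Theta = -0.2681377769 + (-0.0969166075) + (0.0400357436) = -0.325019


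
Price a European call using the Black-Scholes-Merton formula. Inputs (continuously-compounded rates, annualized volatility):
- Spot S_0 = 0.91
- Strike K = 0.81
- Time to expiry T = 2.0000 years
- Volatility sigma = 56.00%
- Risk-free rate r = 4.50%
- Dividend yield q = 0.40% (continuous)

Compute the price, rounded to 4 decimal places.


Answer: Price = 0.3416

Derivation:
d1 = (ln(S/K) + (r - q + 0.5*sigma^2) * T) / (sigma * sqrt(T)) = 0.64651070
d2 = d1 - sigma * sqrt(T) = -0.14544890
exp(-rT) = 0.91393119; exp(-qT) = 0.99203191
C = S_0 * exp(-qT) * N(d1) - K * exp(-rT) * N(d2)
N(d1) = 0.74102566; N(d2) = 0.44217823
C = 0.9100 * 0.99203191 * 0.74102566 - 0.8100 * 0.91393119 * 0.44217823 = 0.3416


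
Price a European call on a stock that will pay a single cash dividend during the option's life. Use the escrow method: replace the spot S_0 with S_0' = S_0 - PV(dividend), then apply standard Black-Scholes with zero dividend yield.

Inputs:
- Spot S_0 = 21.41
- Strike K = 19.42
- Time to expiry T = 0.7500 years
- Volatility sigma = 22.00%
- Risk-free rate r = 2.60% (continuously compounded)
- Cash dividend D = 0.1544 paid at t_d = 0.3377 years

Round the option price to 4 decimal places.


PV(D) = D * exp(-r * t_d) = 0.1544 * 0.99125823 = 0.15305027
S_0' = S_0 - PV(D) = 21.4100 - 0.15305027 = 21.25694973
d1 = (ln(S_0'/K) + (r + sigma^2/2)*T) / (sigma*sqrt(T)) = 0.67198546
d2 = d1 - sigma*sqrt(T) = 0.48145987
exp(-rT) = 0.98068890
N(d1) = 0.74920352; N(d2) = 0.68490515
C = S_0' * N(d1) - K * exp(-rT) * N(d2) = 21.25694973 * 0.74920352 - 19.4200 * 0.98068890 * 0.68490515 = 2.8818

Answer: Price = 2.8818


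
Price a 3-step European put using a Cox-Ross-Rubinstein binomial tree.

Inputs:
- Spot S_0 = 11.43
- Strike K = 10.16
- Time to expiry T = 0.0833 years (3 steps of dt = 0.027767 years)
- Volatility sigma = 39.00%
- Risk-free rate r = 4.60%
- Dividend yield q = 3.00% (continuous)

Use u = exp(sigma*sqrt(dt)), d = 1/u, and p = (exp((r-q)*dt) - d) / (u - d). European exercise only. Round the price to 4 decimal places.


Answer: Price = V(0,0) = 0.1014

Derivation:
dt = T/N = 0.027767
u = exp(sigma*sqrt(dt)) = 1.067145; d = 1/u = 0.937080
p = (exp((r-q)*dt) - d) / (u - d) = 0.487175
Discount per step: exp(-r*dt) = 0.998724
Stock lattice S(k, i) with i counting down-moves:
  k=0: S(0,0) = 11.4300
  k=1: S(1,0) = 12.1975; S(1,1) = 10.7108
  k=2: S(2,0) = 13.0165; S(2,1) = 11.4300; S(2,2) = 10.0369
  k=3: S(3,0) = 13.8905; S(3,1) = 12.1975; S(3,2) = 10.7108; S(3,3) = 9.4054
Terminal payoffs V(N, i) = max(K - S_T, 0):
  V(3,0) = 0.000000; V(3,1) = 0.000000; V(3,2) = 0.000000; V(3,3) = 0.754633
Backward induction: V(k, i) = exp(-r*dt) * [p * V(k+1, i) + (1-p) * V(k+1, i+1)].
  V(2,0) = exp(-r*dt) * [p*0.000000 + (1-p)*0.000000] = 0.000000
  V(2,1) = exp(-r*dt) * [p*0.000000 + (1-p)*0.000000] = 0.000000
  V(2,2) = exp(-r*dt) * [p*0.000000 + (1-p)*0.754633] = 0.386500
  V(1,0) = exp(-r*dt) * [p*0.000000 + (1-p)*0.000000] = 0.000000
  V(1,1) = exp(-r*dt) * [p*0.000000 + (1-p)*0.386500] = 0.197954
  V(0,0) = exp(-r*dt) * [p*0.000000 + (1-p)*0.197954] = 0.101386


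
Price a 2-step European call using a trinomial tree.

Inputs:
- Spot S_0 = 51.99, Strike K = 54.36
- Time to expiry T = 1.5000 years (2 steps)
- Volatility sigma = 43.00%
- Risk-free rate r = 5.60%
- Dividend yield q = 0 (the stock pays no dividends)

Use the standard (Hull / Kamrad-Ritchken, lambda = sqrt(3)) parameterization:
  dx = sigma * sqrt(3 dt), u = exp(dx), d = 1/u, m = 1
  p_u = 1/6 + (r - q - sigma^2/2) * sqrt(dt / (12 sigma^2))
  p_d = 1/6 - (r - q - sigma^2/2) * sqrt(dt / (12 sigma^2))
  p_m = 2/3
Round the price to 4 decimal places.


dt = T/N = 0.750000; dx = sigma*sqrt(3*dt) = 0.645000
u = exp(dx) = 1.905987; d = 1/u = 0.524663
p_u = 0.145475, p_m = 0.666667, p_d = 0.187859
Discount per step: exp(-r*dt) = 0.958870
Stock lattice S(k, j) with j the centered position index:
  k=0: S(0,+0) = 51.9900
  k=1: S(1,-1) = 27.2772; S(1,+0) = 51.9900; S(1,+1) = 99.0923
  k=2: S(2,-2) = 14.3113; S(2,-1) = 27.2772; S(2,+0) = 51.9900; S(2,+1) = 99.0923; S(2,+2) = 188.8686
Terminal payoffs V(N, j) = max(S_T - K, 0):
  V(2,-2) = 0.000000; V(2,-1) = 0.000000; V(2,+0) = 0.000000; V(2,+1) = 44.732266; V(2,+2) = 134.508573
Backward induction: V(k, j) = exp(-r*dt) * [p_u * V(k+1, j+1) + p_m * V(k+1, j) + p_d * V(k+1, j-1)]
  V(1,-1) = exp(-r*dt) * [p_u*0.000000 + p_m*0.000000 + p_d*0.000000] = 0.000000
  V(1,+0) = exp(-r*dt) * [p_u*44.732266 + p_m*0.000000 + p_d*0.000000] = 6.239766
  V(1,+1) = exp(-r*dt) * [p_u*134.508573 + p_m*44.732266 + p_d*0.000000] = 47.357734
  V(0,+0) = exp(-r*dt) * [p_u*47.357734 + p_m*6.239766 + p_d*0.000000] = 10.594745

Answer: Price = V(0,0) = 10.5947


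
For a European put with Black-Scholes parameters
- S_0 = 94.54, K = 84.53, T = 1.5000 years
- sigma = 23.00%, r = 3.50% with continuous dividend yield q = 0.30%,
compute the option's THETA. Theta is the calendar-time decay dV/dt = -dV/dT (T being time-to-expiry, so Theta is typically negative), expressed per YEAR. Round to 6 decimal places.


Answer: Theta = -1.870749

Derivation:
d1 = 0.7085469447; d2 = 0.4268556243
phi(d1) = 0.3103800019; exp(-qT) = 0.9955101098; exp(-rT) = 0.9488543211
Theta = -S*exp(-qT)*phi(d1)*sigma/(2*sqrt(T)) + r*K*exp(-rT)*N(-d2) - q*S*exp(-qT)*N(-d1)
N(-d1) = 0.2393028352; N(-d2) = 0.3347422444; sqrt(T) = 1.2247448714
Term 1 = -94.5400 * 0.9955101098 * 0.3103800019 * 0.2300 / (2 * 1.2247448714) = -2.7428825722
Term 2 = 0.0350 * 84.5300 * 0.9488543211 * 0.3347422444 = 0.9396994588
Term 3 = -0.0030 * 94.5400 * 0.9955101098 * 0.2393028352 = -0.0675663365
Theta = -2.7428825722 + (0.9396994588) + (-0.0675663365) = -1.870749


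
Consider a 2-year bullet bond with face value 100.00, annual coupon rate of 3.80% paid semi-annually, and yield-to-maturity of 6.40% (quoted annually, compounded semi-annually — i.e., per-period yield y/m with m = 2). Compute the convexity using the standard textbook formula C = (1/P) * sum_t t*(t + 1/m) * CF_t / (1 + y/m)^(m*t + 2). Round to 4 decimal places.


Coupon per period c = face * coupon_rate / m = 1.900000
Periods per year m = 2; per-period yield y/m = 0.032000
Number of cashflows N = 4
Cashflows (t years, CF_t, discount factor 1/(1+y/m)^(m*t), PV):
  t = 0.5000: CF_t = 1.900000, DF = 0.968992, PV = 1.841085
  t = 1.0000: CF_t = 1.900000, DF = 0.938946, PV = 1.783997
  t = 1.5000: CF_t = 1.900000, DF = 0.909831, PV = 1.728680
  t = 2.0000: CF_t = 101.900000, DF = 0.881620, PV = 89.837032
Price P = sum_t PV_t = 95.190794
Convexity numerator sum_t t*(t + 1/m) * CF_t / (1+y/m)^(m*t + 2):
  t = 0.5000: term = 0.864340
  t = 1.0000: term = 2.512616
  t = 1.5000: term = 4.869410
  t = 2.0000: term = 421.760598
Convexity = (1/P) * sum = 430.006964 / 95.190794 = 4.517317

Answer: Convexity = 4.5173


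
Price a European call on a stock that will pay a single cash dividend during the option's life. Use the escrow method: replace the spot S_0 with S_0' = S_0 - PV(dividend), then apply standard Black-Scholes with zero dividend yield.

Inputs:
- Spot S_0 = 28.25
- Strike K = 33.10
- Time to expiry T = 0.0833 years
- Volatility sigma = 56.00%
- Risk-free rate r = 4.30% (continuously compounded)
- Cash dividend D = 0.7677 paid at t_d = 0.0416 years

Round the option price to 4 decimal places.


Answer: Price = 0.3150

Derivation:
PV(D) = D * exp(-r * t_d) = 0.7677 * 0.99821280 = 0.76632797
S_0' = S_0 - PV(D) = 28.2500 - 0.76632797 = 27.48367203
d1 = (ln(S_0'/K) + (r + sigma^2/2)*T) / (sigma*sqrt(T)) = -1.04746842
d2 = d1 - sigma*sqrt(T) = -1.20909416
exp(-rT) = 0.99642451
N(d1) = 0.14744180; N(d2) = 0.11331334
C = S_0' * N(d1) - K * exp(-rT) * N(d2) = 27.48367203 * 0.14744180 - 33.1000 * 0.99642451 * 0.11331334 = 0.3150


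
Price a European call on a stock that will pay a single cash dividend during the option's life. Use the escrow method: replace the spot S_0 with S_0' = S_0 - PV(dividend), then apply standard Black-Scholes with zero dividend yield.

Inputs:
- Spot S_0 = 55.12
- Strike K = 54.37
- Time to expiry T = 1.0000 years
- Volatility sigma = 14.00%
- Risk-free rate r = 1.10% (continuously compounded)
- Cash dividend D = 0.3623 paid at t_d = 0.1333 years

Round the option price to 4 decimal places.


PV(D) = D * exp(-r * t_d) = 0.3623 * 0.99853477 = 0.36176915
S_0' = S_0 - PV(D) = 55.1200 - 0.36176915 = 54.75823085
d1 = (ln(S_0'/K) + (r + sigma^2/2)*T) / (sigma*sqrt(T)) = 0.19939401
d2 = d1 - sigma*sqrt(T) = 0.05939401
exp(-rT) = 0.98906028
N(d1) = 0.57902273; N(d2) = 0.52368086
C = S_0' * N(d1) - K * exp(-rT) * N(d2) = 54.75823085 * 0.57902273 - 54.3700 * 0.98906028 * 0.52368086 = 3.5452

Answer: Price = 3.5452


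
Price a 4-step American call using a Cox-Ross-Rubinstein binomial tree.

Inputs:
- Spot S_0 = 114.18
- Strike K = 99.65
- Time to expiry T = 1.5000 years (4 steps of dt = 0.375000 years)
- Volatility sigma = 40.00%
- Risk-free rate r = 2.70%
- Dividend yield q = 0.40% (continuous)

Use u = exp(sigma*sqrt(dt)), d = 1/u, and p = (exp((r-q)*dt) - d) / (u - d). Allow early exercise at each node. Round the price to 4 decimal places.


Answer: Price = V(0,0) = 30.9153

Derivation:
dt = T/N = 0.375000
u = exp(sigma*sqrt(dt)) = 1.277556; d = 1/u = 0.782744
p = (exp((r-q)*dt) - d) / (u - d) = 0.456573
Discount per step: exp(-r*dt) = 0.989926
Stock lattice S(k, i) with i counting down-moves:
  k=0: S(0,0) = 114.1800
  k=1: S(1,0) = 145.8714; S(1,1) = 89.3738
  k=2: S(2,0) = 186.3588; S(2,1) = 114.1800; S(2,2) = 69.9568
  k=3: S(3,0) = 238.0839; S(3,1) = 145.8714; S(3,2) = 89.3738; S(3,3) = 54.7583
  k=4: S(4,0) = 304.1655; S(4,1) = 186.3588; S(4,2) = 114.1800; S(4,3) = 69.9568; S(4,4) = 42.8618
Terminal payoffs V(N, i) = max(S_T - K, 0):
  V(4,0) = 204.515526; V(4,1) = 86.708847; V(4,2) = 14.530000; V(4,3) = 0.000000; V(4,4) = 0.000000
Backward induction: V(k, i) = exp(-r*dt) * [p * V(k+1, i) + (1-p) * V(k+1, i+1)]; then take max(V_cont, immediate exercise) for American.
  V(3,0) = exp(-r*dt) * [p*204.515526 + (1-p)*86.708847] = 139.080893; exercise = 138.433886; V(3,0) = max -> 139.080893
  V(3,1) = exp(-r*dt) * [p*86.708847 + (1-p)*14.530000] = 47.006581; exercise = 46.221358; V(3,1) = max -> 47.006581
  V(3,2) = exp(-r*dt) * [p*14.530000 + (1-p)*0.000000] = 6.567181; exercise = 0.000000; V(3,2) = max -> 6.567181
  V(3,3) = exp(-r*dt) * [p*0.000000 + (1-p)*0.000000] = 0.000000; exercise = 0.000000; V(3,3) = max -> 0.000000
  V(2,0) = exp(-r*dt) * [p*139.080893 + (1-p)*47.006581] = 88.148226; exercise = 86.708847; V(2,0) = max -> 88.148226
  V(2,1) = exp(-r*dt) * [p*47.006581 + (1-p)*6.567181] = 24.778577; exercise = 14.530000; V(2,1) = max -> 24.778577
  V(2,2) = exp(-r*dt) * [p*6.567181 + (1-p)*0.000000] = 2.968194; exercise = 0.000000; V(2,2) = max -> 2.968194
  V(1,0) = exp(-r*dt) * [p*88.148226 + (1-p)*24.778577] = 53.170387; exercise = 46.221358; V(1,0) = max -> 53.170387
  V(1,1) = exp(-r*dt) * [p*24.778577 + (1-p)*2.968194] = 12.796017; exercise = 0.000000; V(1,1) = max -> 12.796017
  V(0,0) = exp(-r*dt) * [p*53.170387 + (1-p)*12.796017] = 30.915272; exercise = 14.530000; V(0,0) = max -> 30.915272


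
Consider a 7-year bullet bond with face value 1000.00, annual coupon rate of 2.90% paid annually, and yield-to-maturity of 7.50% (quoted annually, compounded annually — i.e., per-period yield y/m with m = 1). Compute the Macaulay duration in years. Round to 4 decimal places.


Coupon per period c = face * coupon_rate / m = 29.000000
Periods per year m = 1; per-period yield y/m = 0.075000
Number of cashflows N = 7
Cashflows (t years, CF_t, discount factor 1/(1+y/m)^(m*t), PV):
  t = 1.0000: CF_t = 29.000000, DF = 0.930233, PV = 26.976744
  t = 2.0000: CF_t = 29.000000, DF = 0.865333, PV = 25.094646
  t = 3.0000: CF_t = 29.000000, DF = 0.804961, PV = 23.343857
  t = 4.0000: CF_t = 29.000000, DF = 0.748801, PV = 21.715215
  t = 5.0000: CF_t = 29.000000, DF = 0.696559, PV = 20.200200
  t = 6.0000: CF_t = 29.000000, DF = 0.647962, PV = 18.790884
  t = 7.0000: CF_t = 1029.000000, DF = 0.602755, PV = 620.234793
Price P = sum_t PV_t = 756.356339
Macaulay numerator sum_t t * PV_t:
  t * PV_t at t = 1.0000: 26.976744
  t * PV_t at t = 2.0000: 50.189292
  t * PV_t at t = 3.0000: 70.031570
  t * PV_t at t = 4.0000: 86.860861
  t * PV_t at t = 5.0000: 101.001002
  t * PV_t at t = 6.0000: 112.745304
  t * PV_t at t = 7.0000: 4341.643551
Macaulay duration D = (sum_t t * PV_t) / P = 4789.448324 / 756.356339 = 6.332264

Answer: Macaulay duration = 6.3323 years


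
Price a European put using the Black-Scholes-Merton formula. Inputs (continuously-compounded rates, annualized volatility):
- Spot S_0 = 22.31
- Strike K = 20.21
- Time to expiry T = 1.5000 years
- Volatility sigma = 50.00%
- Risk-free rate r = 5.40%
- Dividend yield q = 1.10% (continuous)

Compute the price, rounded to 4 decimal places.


d1 = (ln(S/K) + (r - q + 0.5*sigma^2) * T) / (sigma * sqrt(T)) = 0.57294786
d2 = d1 - sigma * sqrt(T) = -0.03942457
exp(-rT) = 0.92219369; exp(-qT) = 0.98363538
P = K * exp(-rT) * N(-d2) - S_0 * exp(-qT) * N(-d1)
N(-d1) = 0.28334000; N(-d2) = 0.51572406
P = 20.2100 * 0.92219369 * 0.51572406 - 22.3100 * 0.98363538 * 0.28334000 = 3.3940

Answer: Price = 3.3940


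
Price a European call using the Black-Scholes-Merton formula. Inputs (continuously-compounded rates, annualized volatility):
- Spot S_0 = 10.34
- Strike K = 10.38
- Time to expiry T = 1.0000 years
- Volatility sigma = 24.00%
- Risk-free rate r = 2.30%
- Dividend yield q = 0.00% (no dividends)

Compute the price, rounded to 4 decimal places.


d1 = (ln(S/K) + (r - q + 0.5*sigma^2) * T) / (sigma * sqrt(T)) = 0.19974580
d2 = d1 - sigma * sqrt(T) = -0.04025420
exp(-rT) = 0.97726248; exp(-qT) = 1.00000000
C = S_0 * exp(-qT) * N(d1) - K * exp(-rT) * N(d2)
N(d1) = 0.57916030; N(d2) = 0.48394523
C = 10.3400 * 1.00000000 * 0.57916030 - 10.3800 * 0.97726248 * 0.48394523 = 1.0794

Answer: Price = 1.0794


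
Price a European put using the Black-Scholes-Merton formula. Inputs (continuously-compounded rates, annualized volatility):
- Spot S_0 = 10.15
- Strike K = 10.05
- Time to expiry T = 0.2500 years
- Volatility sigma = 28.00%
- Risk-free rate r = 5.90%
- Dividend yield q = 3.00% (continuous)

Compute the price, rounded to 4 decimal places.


d1 = (ln(S/K) + (r - q + 0.5*sigma^2) * T) / (sigma * sqrt(T)) = 0.19250765
d2 = d1 - sigma * sqrt(T) = 0.05250765
exp(-rT) = 0.98535825; exp(-qT) = 0.99252805
P = K * exp(-rT) * N(-d2) - S_0 * exp(-qT) * N(-d1)
N(-d1) = 0.42367229; N(-d2) = 0.47906210
P = 10.0500 * 0.98535825 * 0.47906210 - 10.1500 * 0.99252805 * 0.42367229 = 0.4759

Answer: Price = 0.4759


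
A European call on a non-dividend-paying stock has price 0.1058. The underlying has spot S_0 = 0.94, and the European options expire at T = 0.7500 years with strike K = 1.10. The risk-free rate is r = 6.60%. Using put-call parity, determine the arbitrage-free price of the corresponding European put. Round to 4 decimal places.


Put-call parity: C - P = S_0 * exp(-qT) - K * exp(-rT).
S_0 * exp(-qT) = 0.9400 * 1.00000000 = 0.94000000
K * exp(-rT) = 1.1000 * 0.95170516 = 1.04687567
P = C - S*exp(-qT) + K*exp(-rT)
P = 0.1058 - 0.94000000 + 1.04687567 = 0.2127

Answer: Put price = 0.2127


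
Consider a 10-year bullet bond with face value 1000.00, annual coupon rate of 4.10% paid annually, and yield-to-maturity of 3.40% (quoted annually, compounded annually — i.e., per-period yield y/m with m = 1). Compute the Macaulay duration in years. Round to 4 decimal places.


Answer: Macaulay duration = 8.4539 years

Derivation:
Coupon per period c = face * coupon_rate / m = 41.000000
Periods per year m = 1; per-period yield y/m = 0.034000
Number of cashflows N = 10
Cashflows (t years, CF_t, discount factor 1/(1+y/m)^(m*t), PV):
  t = 1.0000: CF_t = 41.000000, DF = 0.967118, PV = 39.651838
  t = 2.0000: CF_t = 41.000000, DF = 0.935317, PV = 38.348005
  t = 3.0000: CF_t = 41.000000, DF = 0.904562, PV = 37.087046
  t = 4.0000: CF_t = 41.000000, DF = 0.874818, PV = 35.867549
  t = 5.0000: CF_t = 41.000000, DF = 0.846052, PV = 34.688152
  t = 6.0000: CF_t = 41.000000, DF = 0.818233, PV = 33.547536
  t = 7.0000: CF_t = 41.000000, DF = 0.791327, PV = 32.444425
  t = 8.0000: CF_t = 41.000000, DF = 0.765307, PV = 31.377587
  t = 9.0000: CF_t = 41.000000, DF = 0.740142, PV = 30.345829
  t = 10.0000: CF_t = 1041.000000, DF = 0.715805, PV = 745.152807
Price P = sum_t PV_t = 1058.510774
Macaulay numerator sum_t t * PV_t:
  t * PV_t at t = 1.0000: 39.651838
  t * PV_t at t = 2.0000: 76.696011
  t * PV_t at t = 3.0000: 111.261137
  t * PV_t at t = 4.0000: 143.470196
  t * PV_t at t = 5.0000: 173.440760
  t * PV_t at t = 6.0000: 201.285214
  t * PV_t at t = 7.0000: 227.110977
  t * PV_t at t = 8.0000: 251.020698
  t * PV_t at t = 9.0000: 273.112462
  t * PV_t at t = 10.0000: 7451.528073
Macaulay duration D = (sum_t t * PV_t) / P = 8948.577366 / 1058.510774 = 8.453931


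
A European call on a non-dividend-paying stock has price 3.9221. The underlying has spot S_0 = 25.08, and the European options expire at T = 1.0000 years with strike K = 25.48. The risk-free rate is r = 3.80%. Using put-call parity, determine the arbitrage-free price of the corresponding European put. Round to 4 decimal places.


Put-call parity: C - P = S_0 * exp(-qT) - K * exp(-rT).
S_0 * exp(-qT) = 25.0800 * 1.00000000 = 25.08000000
K * exp(-rT) = 25.4800 * 0.96271294 = 24.52992573
P = C - S*exp(-qT) + K*exp(-rT)
P = 3.9221 - 25.08000000 + 24.52992573 = 3.3720

Answer: Put price = 3.3720


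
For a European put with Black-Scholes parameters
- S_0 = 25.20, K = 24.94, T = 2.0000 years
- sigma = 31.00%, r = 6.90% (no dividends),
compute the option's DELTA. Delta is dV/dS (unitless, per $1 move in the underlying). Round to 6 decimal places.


d1 = 0.5576359364; d2 = 0.1192297320
phi(d1) = 0.3414966356; exp(-qT) = 1.0000000000; exp(-rT) = 0.8710986917
N(-d1) = 0.2885465060
Delta = -exp(-qT) * N(-d1) = -1.0000000000 * 0.2885465060 = -0.288547

Answer: Delta = -0.288547


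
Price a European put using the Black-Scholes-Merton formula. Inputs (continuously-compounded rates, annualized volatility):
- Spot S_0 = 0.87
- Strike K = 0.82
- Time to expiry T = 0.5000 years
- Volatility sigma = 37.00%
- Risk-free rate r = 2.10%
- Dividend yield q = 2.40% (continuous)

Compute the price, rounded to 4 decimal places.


d1 = (ln(S/K) + (r - q + 0.5*sigma^2) * T) / (sigma * sqrt(T)) = 0.35131309
d2 = d1 - sigma * sqrt(T) = 0.08968358
exp(-rT) = 0.98955493; exp(-qT) = 0.98807171
P = K * exp(-rT) * N(-d2) - S_0 * exp(-qT) * N(-d1)
N(-d1) = 0.36267674; N(-d2) = 0.46426933
P = 0.8200 * 0.98955493 * 0.46426933 - 0.8700 * 0.98807171 * 0.36267674 = 0.0650

Answer: Price = 0.0650


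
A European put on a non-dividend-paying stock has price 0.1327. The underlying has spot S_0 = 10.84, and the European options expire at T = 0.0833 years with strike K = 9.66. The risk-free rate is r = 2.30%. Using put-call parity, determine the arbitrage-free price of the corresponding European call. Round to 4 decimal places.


Answer: Call price = 1.3312

Derivation:
Put-call parity: C - P = S_0 * exp(-qT) - K * exp(-rT).
S_0 * exp(-qT) = 10.8400 * 1.00000000 = 10.84000000
K * exp(-rT) = 9.6600 * 0.99808593 = 9.64151012
C = P + S*exp(-qT) - K*exp(-rT)
C = 0.1327 + 10.84000000 - 9.64151012 = 1.3312


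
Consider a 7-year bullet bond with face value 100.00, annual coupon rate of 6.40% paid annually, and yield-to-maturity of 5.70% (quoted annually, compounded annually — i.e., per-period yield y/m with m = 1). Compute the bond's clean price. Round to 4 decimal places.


Answer: Price = 103.9497

Derivation:
Coupon per period c = face * coupon_rate / m = 6.400000
Periods per year m = 1; per-period yield y/m = 0.057000
Number of cashflows N = 7
Cashflows (t years, CF_t, discount factor 1/(1+y/m)^(m*t), PV):
  t = 1.0000: CF_t = 6.400000, DF = 0.946074, PV = 6.054872
  t = 2.0000: CF_t = 6.400000, DF = 0.895056, PV = 5.728356
  t = 3.0000: CF_t = 6.400000, DF = 0.846789, PV = 5.419447
  t = 4.0000: CF_t = 6.400000, DF = 0.801125, PV = 5.127197
  t = 5.0000: CF_t = 6.400000, DF = 0.757923, PV = 4.850707
  t = 6.0000: CF_t = 6.400000, DF = 0.717051, PV = 4.589127
  t = 7.0000: CF_t = 106.400000, DF = 0.678383, PV = 72.179973
Price P = sum_t PV_t = 103.949680


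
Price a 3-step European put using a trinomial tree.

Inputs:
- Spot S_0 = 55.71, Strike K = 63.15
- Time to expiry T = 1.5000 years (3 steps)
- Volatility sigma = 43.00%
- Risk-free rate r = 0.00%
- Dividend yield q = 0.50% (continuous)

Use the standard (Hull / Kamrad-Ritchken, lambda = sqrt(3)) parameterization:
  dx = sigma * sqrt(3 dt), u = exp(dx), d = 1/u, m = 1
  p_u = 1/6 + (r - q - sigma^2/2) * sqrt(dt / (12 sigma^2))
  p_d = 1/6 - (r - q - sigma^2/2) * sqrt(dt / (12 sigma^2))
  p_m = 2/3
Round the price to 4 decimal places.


dt = T/N = 0.500000; dx = sigma*sqrt(3*dt) = 0.526640
u = exp(dx) = 1.693234; d = 1/u = 0.590586
p_u = 0.120406, p_m = 0.666667, p_d = 0.212927
Discount per step: exp(-r*dt) = 1.000000
Stock lattice S(k, j) with j the centered position index:
  k=0: S(0,+0) = 55.7100
  k=1: S(1,-1) = 32.9015; S(1,+0) = 55.7100; S(1,+1) = 94.3301
  k=2: S(2,-2) = 19.4312; S(2,-1) = 32.9015; S(2,+0) = 55.7100; S(2,+1) = 94.3301; S(2,+2) = 159.7229
  k=3: S(3,-3) = 11.4758; S(3,-2) = 19.4312; S(3,-1) = 32.9015; S(3,+0) = 55.7100; S(3,+1) = 94.3301; S(3,+2) = 159.7229; S(3,+3) = 270.4482
Terminal payoffs V(N, j) = max(K - S_T, 0):
  V(3,-3) = 51.674219; V(3,-2) = 43.718818; V(3,-1) = 30.248463; V(3,+0) = 7.440000; V(3,+1) = 0.000000; V(3,+2) = 0.000000; V(3,+3) = 0.000000
Backward induction: V(k, j) = exp(-r*dt) * [p_u * V(k+1, j+1) + p_m * V(k+1, j) + p_d * V(k+1, j-1)]
  V(2,-2) = exp(-r*dt) * [p_u*30.248463 + p_m*43.718818 + p_d*51.674219] = 43.790820
  V(2,-1) = exp(-r*dt) * [p_u*7.440000 + p_m*30.248463 + p_d*43.718818] = 30.370378
  V(2,+0) = exp(-r*dt) * [p_u*0.000000 + p_m*7.440000 + p_d*30.248463] = 11.400711
  V(2,+1) = exp(-r*dt) * [p_u*0.000000 + p_m*0.000000 + p_d*7.440000] = 1.584176
  V(2,+2) = exp(-r*dt) * [p_u*0.000000 + p_m*0.000000 + p_d*0.000000] = 0.000000
  V(1,-1) = exp(-r*dt) * [p_u*11.400711 + p_m*30.370378 + p_d*43.790820] = 30.943881
  V(1,+0) = exp(-r*dt) * [p_u*1.584176 + p_m*11.400711 + p_d*30.370378] = 14.257890
  V(1,+1) = exp(-r*dt) * [p_u*0.000000 + p_m*1.584176 + p_d*11.400711] = 3.483635
  V(0,+0) = exp(-r*dt) * [p_u*3.483635 + p_m*14.257890 + p_d*30.943881] = 16.513496

Answer: Price = V(0,0) = 16.5135


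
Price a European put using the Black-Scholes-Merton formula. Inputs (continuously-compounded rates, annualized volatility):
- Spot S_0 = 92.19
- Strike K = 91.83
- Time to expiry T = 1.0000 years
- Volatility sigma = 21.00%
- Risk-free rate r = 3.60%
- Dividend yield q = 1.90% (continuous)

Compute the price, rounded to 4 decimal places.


Answer: Price = 6.5869

Derivation:
d1 = (ln(S/K) + (r - q + 0.5*sigma^2) * T) / (sigma * sqrt(T)) = 0.20458392
d2 = d1 - sigma * sqrt(T) = -0.00541608
exp(-rT) = 0.96464029; exp(-qT) = 0.98117936
P = K * exp(-rT) * N(-d2) - S_0 * exp(-qT) * N(-d1)
N(-d1) = 0.41894861; N(-d2) = 0.50216069
P = 91.8300 * 0.96464029 * 0.50216069 - 92.1900 * 0.98117936 * 0.41894861 = 6.5869


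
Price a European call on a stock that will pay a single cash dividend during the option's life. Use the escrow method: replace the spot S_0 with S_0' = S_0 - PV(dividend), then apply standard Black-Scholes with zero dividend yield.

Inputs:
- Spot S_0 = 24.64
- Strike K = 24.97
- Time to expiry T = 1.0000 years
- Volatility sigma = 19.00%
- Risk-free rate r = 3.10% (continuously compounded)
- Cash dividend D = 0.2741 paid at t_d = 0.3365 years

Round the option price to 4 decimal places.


Answer: Price = 1.9198

Derivation:
PV(D) = D * exp(-r * t_d) = 0.2741 * 0.98962272 = 0.27125559
S_0' = S_0 - PV(D) = 24.6400 - 0.27125559 = 24.36874441
d1 = (ln(S_0'/K) + (r + sigma^2/2)*T) / (sigma*sqrt(T)) = 0.12987495
d2 = d1 - sigma*sqrt(T) = -0.06012505
exp(-rT) = 0.96947557
N(d1) = 0.55166732; N(d2) = 0.47602802
C = S_0' * N(d1) - K * exp(-rT) * N(d2) = 24.36874441 * 0.55166732 - 24.9700 * 0.96947557 * 0.47602802 = 1.9198


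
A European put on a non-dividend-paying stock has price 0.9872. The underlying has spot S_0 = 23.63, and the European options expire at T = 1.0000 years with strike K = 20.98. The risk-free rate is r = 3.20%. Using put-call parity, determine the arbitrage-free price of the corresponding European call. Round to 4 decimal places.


Put-call parity: C - P = S_0 * exp(-qT) - K * exp(-rT).
S_0 * exp(-qT) = 23.6300 * 1.00000000 = 23.63000000
K * exp(-rT) = 20.9800 * 0.96850658 = 20.31926809
C = P + S*exp(-qT) - K*exp(-rT)
C = 0.9872 + 23.63000000 - 20.31926809 = 4.2979

Answer: Call price = 4.2979


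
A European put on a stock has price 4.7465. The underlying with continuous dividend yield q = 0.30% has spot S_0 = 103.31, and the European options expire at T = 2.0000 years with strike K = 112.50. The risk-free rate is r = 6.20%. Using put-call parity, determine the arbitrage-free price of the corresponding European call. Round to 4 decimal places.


Put-call parity: C - P = S_0 * exp(-qT) - K * exp(-rT).
S_0 * exp(-qT) = 103.3100 * 0.99401796 = 102.69199587
K * exp(-rT) = 112.5000 * 0.88337984 = 99.38023210
C = P + S*exp(-qT) - K*exp(-rT)
C = 4.7465 + 102.69199587 - 99.38023210 = 8.0583

Answer: Call price = 8.0583
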